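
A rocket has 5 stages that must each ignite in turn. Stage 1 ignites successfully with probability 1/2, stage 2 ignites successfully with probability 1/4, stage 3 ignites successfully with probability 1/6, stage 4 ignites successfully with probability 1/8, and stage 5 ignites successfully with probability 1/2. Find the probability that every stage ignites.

1/768

Each stage is reached only if all earlier stages succeed, so
P = 1/2 × 1/4 × 1/6 × 1/8 × 1/2 = 1/768.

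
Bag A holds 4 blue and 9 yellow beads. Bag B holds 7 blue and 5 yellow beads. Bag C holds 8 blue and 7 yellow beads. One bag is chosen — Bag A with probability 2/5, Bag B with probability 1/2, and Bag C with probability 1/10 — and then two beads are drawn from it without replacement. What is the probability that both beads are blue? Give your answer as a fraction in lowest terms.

From Bag A: P(both blue) = (4/13)(3/12) = 1/13.
From Bag B: P(both blue) = (7/12)(6/11) = 7/22.
From Bag C: P(both blue) = (8/15)(7/14) = 4/15.
Total probability = (2/5)(1/13) + (1/2)(7/22) + (1/10)(4/15) = 9289/42900.

9289/42900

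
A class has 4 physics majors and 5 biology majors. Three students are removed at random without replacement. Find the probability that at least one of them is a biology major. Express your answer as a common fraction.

20/21

P(no biology majors) = 4/9 × 3/8 × 2/7 = 24/504 = 1/21.
P(at least one) = 1 − 1/21 = 20/21.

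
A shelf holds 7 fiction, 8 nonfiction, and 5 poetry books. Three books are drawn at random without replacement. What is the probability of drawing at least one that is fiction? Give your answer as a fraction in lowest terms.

P(no fiction) = 13/20 × 12/19 × 11/18 = 1716/6840 = 143/570.
P(at least one) = 1 − 143/570 = 427/570.

427/570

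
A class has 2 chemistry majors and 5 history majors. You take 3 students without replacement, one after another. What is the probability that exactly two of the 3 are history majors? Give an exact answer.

4/7

One ordering (history majors drawn first) has probability 5/7 × 4/6 × 2/5 = 40/210 = 4/21.
There are C(3,2) = 3 such orderings, each equally likely, so P = 3 × 4/21 = 4/7.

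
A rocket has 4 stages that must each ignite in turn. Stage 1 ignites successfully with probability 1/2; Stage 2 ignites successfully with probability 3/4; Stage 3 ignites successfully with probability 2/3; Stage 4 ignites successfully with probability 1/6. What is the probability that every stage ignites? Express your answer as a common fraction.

1/24

The events are sequential, so multiply the conditional probabilities:
P = 1/2 × 3/4 × 2/3 × 1/6 = 6/144 = 1/24.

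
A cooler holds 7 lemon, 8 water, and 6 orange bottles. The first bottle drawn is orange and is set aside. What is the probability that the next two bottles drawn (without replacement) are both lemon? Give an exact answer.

After the first draw, 7 of the remaining 20 bottles are lemon.
P = 7/20 × 6/19 = 42/380 = 21/190.

21/190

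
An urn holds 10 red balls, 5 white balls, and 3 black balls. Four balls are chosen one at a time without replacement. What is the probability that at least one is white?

469/612

P(no white) = 13/18 × 12/17 × 11/16 × 10/15 = 17160/73440 = 143/612.
P(at least one) = 1 − 143/612 = 469/612.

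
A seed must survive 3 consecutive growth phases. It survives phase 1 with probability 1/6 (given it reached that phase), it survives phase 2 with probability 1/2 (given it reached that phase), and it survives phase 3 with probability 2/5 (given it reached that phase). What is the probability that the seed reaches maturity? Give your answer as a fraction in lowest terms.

Multiplying along the chain,
P = 1/6 × 1/2 × 2/5 = 2/60 = 1/30.

1/30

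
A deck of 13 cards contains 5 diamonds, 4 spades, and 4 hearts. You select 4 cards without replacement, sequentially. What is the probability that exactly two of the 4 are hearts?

One ordering (hearts drawn first) has probability 4/13 × 3/12 × 9/11 × 8/10 = 864/17160 = 36/715.
There are C(4,2) = 6 such orderings, each equally likely, so P = 6 × 36/715 = 216/715.

216/715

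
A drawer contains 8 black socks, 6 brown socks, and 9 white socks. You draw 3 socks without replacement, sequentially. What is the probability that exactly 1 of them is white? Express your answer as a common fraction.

One ordering (white drawn first) has probability 9/23 × 14/22 × 13/21 = 1638/10626 = 39/253.
There are C(3,1) = 3 such orderings, each equally likely, so P = 3 × 39/253 = 117/253.

117/253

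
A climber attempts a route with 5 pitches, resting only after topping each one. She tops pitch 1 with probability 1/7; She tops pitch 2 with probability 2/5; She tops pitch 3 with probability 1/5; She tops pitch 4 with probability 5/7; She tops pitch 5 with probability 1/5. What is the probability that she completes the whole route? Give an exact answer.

The events are sequential, so multiply the conditional probabilities:
P = 1/7 × 2/5 × 1/5 × 5/7 × 1/5 = 10/6125 = 2/1225.

2/1225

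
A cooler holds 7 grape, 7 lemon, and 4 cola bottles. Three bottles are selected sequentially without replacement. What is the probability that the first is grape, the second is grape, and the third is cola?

Each draw changes the counts, so multiply the conditional probabilities along the sequence:
P = 7/18 × 6/17 × 4/16 = 168/4896 = 7/204.

7/204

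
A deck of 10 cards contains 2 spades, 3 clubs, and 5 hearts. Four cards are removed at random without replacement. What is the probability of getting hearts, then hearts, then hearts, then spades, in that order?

1/42

Chain rule:
P = 5/10 × 4/9 × 3/8 × 2/7 = 120/5040 = 1/42.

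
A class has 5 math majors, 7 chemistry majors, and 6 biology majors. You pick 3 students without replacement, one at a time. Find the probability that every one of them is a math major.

P(all math majors) = 5/18 × 4/17 × 3/16 = 60/4896 = 5/408.

5/408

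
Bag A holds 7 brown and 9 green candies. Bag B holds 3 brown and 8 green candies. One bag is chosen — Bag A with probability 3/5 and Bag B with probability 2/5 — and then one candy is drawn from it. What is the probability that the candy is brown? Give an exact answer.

327/880

From Bag A: P(brown) = 7/16.
From Bag B: P(brown) = 3/11.
Total probability = (3/5)(7/16) + (2/5)(3/11) = 327/880.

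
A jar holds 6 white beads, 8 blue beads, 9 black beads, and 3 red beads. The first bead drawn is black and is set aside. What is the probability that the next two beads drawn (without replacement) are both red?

1/100

With the first bead removed, 3 red remain out of 25.
P = 3/25 × 2/24 = 6/600 = 1/100.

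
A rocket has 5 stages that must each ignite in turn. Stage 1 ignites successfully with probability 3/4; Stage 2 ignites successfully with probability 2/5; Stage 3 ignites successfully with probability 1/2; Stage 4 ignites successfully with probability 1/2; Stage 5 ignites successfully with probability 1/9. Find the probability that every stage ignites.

1/120

Each stage is reached only if all earlier stages succeed, so
P = 3/4 × 2/5 × 1/2 × 1/2 × 1/9 = 6/720 = 1/120.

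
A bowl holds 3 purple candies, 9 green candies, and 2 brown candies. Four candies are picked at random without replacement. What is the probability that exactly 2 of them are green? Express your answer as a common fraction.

One ordering (green drawn first) has probability 9/14 × 8/13 × 5/12 × 4/11 = 1440/24024 = 60/1001.
There are C(4,2) = 6 such orderings, each equally likely, so P = 6 × 60/1001 = 360/1001.

360/1001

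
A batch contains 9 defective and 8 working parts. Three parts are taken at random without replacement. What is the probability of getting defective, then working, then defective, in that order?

12/85

Chain rule:
P = 9/17 × 8/16 × 8/15 = 576/4080 = 12/85.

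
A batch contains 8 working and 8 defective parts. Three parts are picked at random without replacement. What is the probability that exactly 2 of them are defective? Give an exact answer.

One ordering (defective drawn first) has probability 8/16 × 7/15 × 8/14 = 448/3360 = 2/15.
There are C(3,2) = 3 such orderings, each equally likely, so P = 3 × 2/15 = 2/5.

2/5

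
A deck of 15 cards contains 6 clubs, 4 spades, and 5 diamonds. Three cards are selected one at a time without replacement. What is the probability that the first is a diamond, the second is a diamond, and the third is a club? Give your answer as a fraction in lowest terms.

4/91

Chain rule:
P = 5/15 × 4/14 × 6/13 = 120/2730 = 4/91.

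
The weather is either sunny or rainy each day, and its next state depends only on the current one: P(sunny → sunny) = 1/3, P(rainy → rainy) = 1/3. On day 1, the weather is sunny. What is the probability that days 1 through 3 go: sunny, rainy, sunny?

4/9

Day 1 is given. For each transition, use the conditional probability from the current state:
P(rainy | sunny) = 2/3; P(sunny | rainy) = 2/3.
P = 2/3 × 2/3 = 4/9.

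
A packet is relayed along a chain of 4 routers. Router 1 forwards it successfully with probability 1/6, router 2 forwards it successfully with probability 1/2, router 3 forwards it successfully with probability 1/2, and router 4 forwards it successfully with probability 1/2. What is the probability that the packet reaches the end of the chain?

1/48

Each stage is reached only if all earlier stages succeed, so
P = 1/6 × 1/2 × 1/2 × 1/2 = 1/48.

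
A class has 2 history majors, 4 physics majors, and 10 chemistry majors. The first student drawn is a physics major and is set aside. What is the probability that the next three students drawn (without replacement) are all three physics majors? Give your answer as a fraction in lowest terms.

With the first student removed, 3 physics majors remain out of 15.
P = 3/15 × 2/14 × 1/13 = 6/2730 = 1/455.

1/455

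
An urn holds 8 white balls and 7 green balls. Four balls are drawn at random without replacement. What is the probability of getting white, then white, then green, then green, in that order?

14/195

Chain rule:
P = 8/15 × 7/14 × 7/13 × 6/12 = 2352/32760 = 14/195.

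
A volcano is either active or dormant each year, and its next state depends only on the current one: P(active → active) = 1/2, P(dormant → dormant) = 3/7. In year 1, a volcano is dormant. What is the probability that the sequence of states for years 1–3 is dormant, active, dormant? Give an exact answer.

2/7

Year 1 is given. For each transition, use the conditional probability from the current state:
P(active | dormant) = 4/7; P(dormant | active) = 1/2.
P = 4/7 × 1/2 = 4/14 = 2/7.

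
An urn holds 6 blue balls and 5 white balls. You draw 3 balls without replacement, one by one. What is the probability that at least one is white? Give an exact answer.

29/33

P(no white) = 6/11 × 5/10 × 4/9 = 120/990 = 4/33.
P(at least one) = 1 − 4/33 = 29/33.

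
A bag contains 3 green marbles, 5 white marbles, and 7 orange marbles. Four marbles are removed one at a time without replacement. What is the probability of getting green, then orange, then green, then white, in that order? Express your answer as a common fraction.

Multiply the probability of each draw given the previous ones:
P = 3/15 × 7/14 × 2/13 × 5/12 = 210/32760 = 1/156.

1/156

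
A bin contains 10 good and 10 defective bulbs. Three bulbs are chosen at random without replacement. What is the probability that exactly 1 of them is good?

15/38

One ordering (good drawn first) has probability 10/20 × 10/19 × 9/18 = 900/6840 = 5/38.
There are C(3,1) = 3 such orderings, each equally likely, so P = 3 × 5/38 = 15/38.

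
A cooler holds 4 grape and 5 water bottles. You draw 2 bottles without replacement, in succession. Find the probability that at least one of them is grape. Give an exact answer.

P(no grape) = 5/9 × 4/8 = 20/72 = 5/18.
P(at least one) = 1 − 5/18 = 13/18.

13/18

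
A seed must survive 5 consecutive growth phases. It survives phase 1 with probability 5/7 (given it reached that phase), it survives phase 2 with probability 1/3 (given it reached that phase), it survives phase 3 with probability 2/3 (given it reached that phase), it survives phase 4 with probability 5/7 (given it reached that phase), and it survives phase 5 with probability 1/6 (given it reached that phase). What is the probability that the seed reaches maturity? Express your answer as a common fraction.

Multiplying along the chain,
P = 5/7 × 1/3 × 2/3 × 5/7 × 1/6 = 50/2646 = 25/1323.

25/1323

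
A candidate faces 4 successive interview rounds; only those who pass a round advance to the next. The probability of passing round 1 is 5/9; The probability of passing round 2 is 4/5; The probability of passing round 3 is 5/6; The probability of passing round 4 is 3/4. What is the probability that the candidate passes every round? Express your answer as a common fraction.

Multiplying along the chain,
P = 5/9 × 4/5 × 5/6 × 3/4 = 300/1080 = 5/18.

5/18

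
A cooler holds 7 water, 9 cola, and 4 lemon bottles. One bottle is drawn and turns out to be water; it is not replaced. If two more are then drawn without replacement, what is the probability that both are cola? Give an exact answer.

4/19

With the first bottle removed, 9 cola remain out of 19.
P = 9/19 × 8/18 = 72/342 = 4/19.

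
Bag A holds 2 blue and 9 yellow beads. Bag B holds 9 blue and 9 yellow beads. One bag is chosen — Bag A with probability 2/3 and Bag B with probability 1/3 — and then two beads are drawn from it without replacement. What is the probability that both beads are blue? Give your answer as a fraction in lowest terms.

254/2805

From Bag A: P(both blue) = (2/11)(1/10) = 1/55.
From Bag B: P(both blue) = (9/18)(8/17) = 4/17.
Total probability = (2/3)(1/55) + (1/3)(4/17) = 254/2805.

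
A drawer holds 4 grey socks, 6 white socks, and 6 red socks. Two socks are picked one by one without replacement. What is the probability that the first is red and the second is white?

3/20

Chain rule:
P = 6/16 × 6/15 = 36/240 = 3/20.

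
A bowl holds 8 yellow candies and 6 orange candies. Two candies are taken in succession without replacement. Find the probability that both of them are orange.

15/91

P(all orange) = 6/14 × 5/13 = 30/182 = 15/91.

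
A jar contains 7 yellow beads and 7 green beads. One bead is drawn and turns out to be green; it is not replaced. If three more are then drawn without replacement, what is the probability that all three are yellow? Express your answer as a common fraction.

35/286

After the first draw, 7 of the remaining 13 beads are yellow.
P = 7/13 × 6/12 × 5/11 = 210/1716 = 35/286.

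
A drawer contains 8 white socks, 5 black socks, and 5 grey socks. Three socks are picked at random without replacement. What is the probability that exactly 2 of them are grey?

65/408

One ordering (grey drawn first) has probability 5/18 × 4/17 × 13/16 = 260/4896 = 65/1224.
There are C(3,2) = 3 such orderings, each equally likely, so P = 3 × 65/1224 = 65/408.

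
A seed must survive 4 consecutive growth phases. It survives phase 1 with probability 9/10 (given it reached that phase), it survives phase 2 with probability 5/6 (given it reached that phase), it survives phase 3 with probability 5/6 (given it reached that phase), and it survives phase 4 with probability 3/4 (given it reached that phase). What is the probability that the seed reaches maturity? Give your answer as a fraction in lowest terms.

Multiplying along the chain,
P = 9/10 × 5/6 × 5/6 × 3/4 = 675/1440 = 15/32.

15/32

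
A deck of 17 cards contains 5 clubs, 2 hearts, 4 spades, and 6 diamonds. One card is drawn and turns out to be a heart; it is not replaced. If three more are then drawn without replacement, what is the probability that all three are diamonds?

With the first card removed, 6 diamonds remain out of 16.
P = 6/16 × 5/15 × 4/14 = 120/3360 = 1/28.

1/28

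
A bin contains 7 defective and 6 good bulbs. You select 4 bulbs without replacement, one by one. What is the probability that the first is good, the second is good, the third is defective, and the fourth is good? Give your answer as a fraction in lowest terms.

7/143

Multiply the probability of each draw given the previous ones:
P = 6/13 × 5/12 × 7/11 × 4/10 = 840/17160 = 7/143.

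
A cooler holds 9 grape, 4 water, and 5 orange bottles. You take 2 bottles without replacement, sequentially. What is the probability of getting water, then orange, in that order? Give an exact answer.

Each draw changes the counts, so multiply the conditional probabilities along the sequence:
P = 4/18 × 5/17 = 20/306 = 10/153.

10/153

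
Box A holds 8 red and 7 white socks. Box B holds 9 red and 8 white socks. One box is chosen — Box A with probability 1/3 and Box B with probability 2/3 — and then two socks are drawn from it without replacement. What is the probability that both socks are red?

From Box A: P(both red) = (8/15)(7/14) = 4/15.
From Box B: P(both red) = (9/17)(8/16) = 9/34.
Total probability = (1/3)(4/15) + (2/3)(9/34) = 203/765.

203/765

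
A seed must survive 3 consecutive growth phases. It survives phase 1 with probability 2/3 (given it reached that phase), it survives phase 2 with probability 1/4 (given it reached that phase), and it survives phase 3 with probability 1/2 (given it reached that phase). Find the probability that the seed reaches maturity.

Each stage is reached only if all earlier stages succeed, so
P = 2/3 × 1/4 × 1/2 = 2/24 = 1/12.

1/12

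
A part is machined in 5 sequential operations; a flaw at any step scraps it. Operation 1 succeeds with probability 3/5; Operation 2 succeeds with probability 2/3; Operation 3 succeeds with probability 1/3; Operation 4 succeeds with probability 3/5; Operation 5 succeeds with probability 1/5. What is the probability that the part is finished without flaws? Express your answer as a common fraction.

2/125

The events are sequential, so multiply the conditional probabilities:
P = 3/5 × 2/3 × 1/3 × 3/5 × 1/5 = 18/1125 = 2/125.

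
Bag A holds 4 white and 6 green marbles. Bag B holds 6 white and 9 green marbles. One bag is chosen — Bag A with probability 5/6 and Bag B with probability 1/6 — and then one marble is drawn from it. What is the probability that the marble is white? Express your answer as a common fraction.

From Bag A: P(white) = 4/10.
From Bag B: P(white) = 6/15.
Total probability = (5/6)(4/10) + (1/6)(6/15) = 2/5.

2/5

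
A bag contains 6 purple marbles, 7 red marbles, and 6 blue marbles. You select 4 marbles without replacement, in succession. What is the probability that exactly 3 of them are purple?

One ordering (purple drawn first) has probability 6/19 × 5/18 × 4/17 × 13/16 = 1560/93024 = 65/3876.
There are C(4,3) = 4 such orderings, each equally likely, so P = 4 × 65/3876 = 65/969.

65/969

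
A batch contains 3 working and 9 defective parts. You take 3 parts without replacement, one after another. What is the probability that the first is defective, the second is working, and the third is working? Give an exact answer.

9/220

Multiply the probability of each draw given the previous ones:
P = 9/12 × 3/11 × 2/10 = 54/1320 = 9/220.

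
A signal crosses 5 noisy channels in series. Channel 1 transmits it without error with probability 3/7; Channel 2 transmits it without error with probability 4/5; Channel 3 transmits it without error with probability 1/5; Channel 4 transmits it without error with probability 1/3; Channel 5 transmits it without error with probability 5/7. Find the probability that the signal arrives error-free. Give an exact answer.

4/245

Multiplying along the chain,
P = 3/7 × 4/5 × 1/5 × 1/3 × 5/7 = 60/3675 = 4/245.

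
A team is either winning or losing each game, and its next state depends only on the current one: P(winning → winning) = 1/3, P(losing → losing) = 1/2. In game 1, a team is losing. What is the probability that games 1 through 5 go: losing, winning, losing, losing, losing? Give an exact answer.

Game 1 is given. For each transition, use the conditional probability from the current state:
P(winning | losing) = 1/2; P(losing | winning) = 2/3; P(losing | losing) = 1/2; P(losing | losing) = 1/2.
P = 1/2 × 2/3 × 1/2 × 1/2 = 2/24 = 1/12.

1/12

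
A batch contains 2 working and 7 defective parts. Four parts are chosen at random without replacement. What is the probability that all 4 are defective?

P(every draw is defective) = 7/9 × 6/8 × 5/7 × 4/6 = 840/3024 = 5/18.

5/18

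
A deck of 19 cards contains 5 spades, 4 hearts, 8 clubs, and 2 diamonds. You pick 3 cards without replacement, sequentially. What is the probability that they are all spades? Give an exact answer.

P(all spades) = 5/19 × 4/18 × 3/17 = 60/5814 = 10/969.

10/969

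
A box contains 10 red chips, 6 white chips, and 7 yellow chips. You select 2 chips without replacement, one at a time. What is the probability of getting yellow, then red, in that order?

35/253

Chain rule:
P = 7/23 × 10/22 = 70/506 = 35/253.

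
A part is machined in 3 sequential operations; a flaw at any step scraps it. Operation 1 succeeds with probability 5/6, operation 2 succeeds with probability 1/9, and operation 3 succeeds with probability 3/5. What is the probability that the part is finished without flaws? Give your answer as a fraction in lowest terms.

Multiplying along the chain,
P = 5/6 × 1/9 × 3/5 = 15/270 = 1/18.

1/18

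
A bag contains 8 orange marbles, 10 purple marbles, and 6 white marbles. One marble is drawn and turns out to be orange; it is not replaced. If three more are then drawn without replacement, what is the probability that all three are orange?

After the first draw, 7 of the remaining 23 marbles are orange.
P = 7/23 × 6/22 × 5/21 = 210/10626 = 5/253.

5/253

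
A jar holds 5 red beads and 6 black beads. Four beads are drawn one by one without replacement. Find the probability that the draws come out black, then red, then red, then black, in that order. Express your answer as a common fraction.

Multiply the probability of each draw given the previous ones:
P = 6/11 × 5/10 × 4/9 × 5/8 = 600/7920 = 5/66.

5/66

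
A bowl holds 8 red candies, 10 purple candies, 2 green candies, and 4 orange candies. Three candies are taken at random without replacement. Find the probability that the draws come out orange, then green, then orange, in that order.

1/506

Each draw changes the counts, so multiply the conditional probabilities along the sequence:
P = 4/24 × 2/23 × 3/22 = 24/12144 = 1/506.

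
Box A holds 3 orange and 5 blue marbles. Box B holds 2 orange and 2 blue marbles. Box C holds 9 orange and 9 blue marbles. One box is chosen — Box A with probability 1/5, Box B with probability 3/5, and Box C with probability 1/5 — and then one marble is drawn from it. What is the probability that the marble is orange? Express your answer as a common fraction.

From Box A: P(orange) = 3/8.
From Box B: P(orange) = 2/4.
From Box C: P(orange) = 9/18.
Total probability = (1/5)(3/8) + (3/5)(2/4) + (1/5)(9/18) = 19/40.

19/40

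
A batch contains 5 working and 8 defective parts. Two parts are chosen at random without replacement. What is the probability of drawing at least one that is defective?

34/39

P(no defective) = 5/13 × 4/12 = 20/156 = 5/39.
P(at least one) = 1 − 5/39 = 34/39.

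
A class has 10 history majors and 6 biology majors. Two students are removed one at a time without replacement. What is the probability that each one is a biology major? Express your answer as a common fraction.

1/8

P = 6/16 × 5/15 = 30/240 = 1/8.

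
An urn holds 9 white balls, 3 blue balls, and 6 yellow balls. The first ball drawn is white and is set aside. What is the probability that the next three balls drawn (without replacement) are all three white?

With the first ball removed, 8 white remain out of 17.
P = 8/17 × 7/16 × 6/15 = 336/4080 = 7/85.

7/85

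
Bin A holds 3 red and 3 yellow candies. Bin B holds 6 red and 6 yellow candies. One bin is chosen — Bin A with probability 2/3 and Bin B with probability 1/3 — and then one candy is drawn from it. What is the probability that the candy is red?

1/2

From Bin A: P(red) = 3/6.
From Bin B: P(red) = 6/12.
Total probability = (2/3)(3/6) + (1/3)(6/12) = 1/2.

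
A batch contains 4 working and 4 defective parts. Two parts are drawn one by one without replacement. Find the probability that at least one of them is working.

11/14

P(no working) = 4/8 × 3/7 = 12/56 = 3/14.
P(at least one) = 1 − 3/14 = 11/14.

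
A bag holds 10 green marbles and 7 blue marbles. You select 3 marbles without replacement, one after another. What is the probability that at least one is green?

P(no green) = 7/17 × 6/16 × 5/15 = 210/4080 = 7/136.
P(at least one) = 1 − 7/136 = 129/136.

129/136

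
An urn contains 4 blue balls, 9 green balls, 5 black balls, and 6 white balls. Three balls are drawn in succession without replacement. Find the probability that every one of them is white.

5/506

P = 6/24 × 5/23 × 4/22 = 120/12144 = 5/506.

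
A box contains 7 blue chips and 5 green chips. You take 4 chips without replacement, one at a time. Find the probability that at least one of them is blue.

98/99

P(no blue) = 5/12 × 4/11 × 3/10 × 2/9 = 120/11880 = 1/99.
P(at least one) = 1 − 1/99 = 98/99.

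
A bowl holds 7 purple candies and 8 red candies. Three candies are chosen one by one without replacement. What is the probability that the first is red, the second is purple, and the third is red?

Each draw changes the counts, so multiply the conditional probabilities along the sequence:
P = 8/15 × 7/14 × 7/13 = 392/2730 = 28/195.

28/195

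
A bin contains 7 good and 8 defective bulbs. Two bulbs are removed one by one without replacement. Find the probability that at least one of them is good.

P(no good) = 8/15 × 7/14 = 56/210 = 4/15.
P(at least one) = 1 − 4/15 = 11/15.

11/15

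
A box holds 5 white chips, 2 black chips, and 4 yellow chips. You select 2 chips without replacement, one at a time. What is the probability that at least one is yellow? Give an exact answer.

P(no yellow) = 7/11 × 6/10 = 42/110 = 21/55.
P(at least one) = 1 − 21/55 = 34/55.

34/55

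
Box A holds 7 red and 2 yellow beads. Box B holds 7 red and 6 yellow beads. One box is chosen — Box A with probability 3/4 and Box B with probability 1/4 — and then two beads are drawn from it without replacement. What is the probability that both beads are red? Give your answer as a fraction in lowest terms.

105/208

From Box A: P(both red) = (7/9)(6/8) = 7/12.
From Box B: P(both red) = (7/13)(6/12) = 7/26.
Total probability = (3/4)(7/12) + (1/4)(7/26) = 105/208.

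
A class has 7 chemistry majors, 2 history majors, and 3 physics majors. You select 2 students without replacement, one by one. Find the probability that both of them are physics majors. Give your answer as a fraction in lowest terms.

1/22

P(every draw is a physics major) = 3/12 × 2/11 = 6/132 = 1/22.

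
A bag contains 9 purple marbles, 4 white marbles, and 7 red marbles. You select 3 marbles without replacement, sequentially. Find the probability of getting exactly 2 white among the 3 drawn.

8/95

One ordering (white drawn first) has probability 4/20 × 3/19 × 16/18 = 192/6840 = 8/285.
There are C(3,2) = 3 such orderings, each equally likely, so P = 3 × 8/285 = 8/95.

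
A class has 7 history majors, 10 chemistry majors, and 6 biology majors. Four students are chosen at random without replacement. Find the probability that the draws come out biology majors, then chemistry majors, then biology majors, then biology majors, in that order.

Each draw changes the counts, so multiply the conditional probabilities along the sequence:
P = 6/23 × 10/22 × 5/21 × 4/20 = 1200/212520 = 10/1771.

10/1771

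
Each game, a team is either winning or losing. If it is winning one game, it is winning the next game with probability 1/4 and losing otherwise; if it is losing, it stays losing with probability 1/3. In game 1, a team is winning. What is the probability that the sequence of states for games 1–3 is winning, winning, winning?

1/16

Game 1 is given. For each transition, use the conditional probability from the current state:
P(winning | winning) = 1/4; P(winning | winning) = 1/4.
P = 1/4 × 1/4 = 1/16.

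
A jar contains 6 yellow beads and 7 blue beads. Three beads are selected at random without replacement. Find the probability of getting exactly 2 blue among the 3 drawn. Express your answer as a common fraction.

One ordering (blue drawn first) has probability 7/13 × 6/12 × 6/11 = 252/1716 = 21/143.
There are C(3,2) = 3 such orderings, each equally likely, so P = 3 × 21/143 = 63/143.

63/143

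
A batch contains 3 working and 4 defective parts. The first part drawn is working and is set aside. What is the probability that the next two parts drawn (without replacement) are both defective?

2/5

With the first part removed, 4 defective remain out of 6.
P = 4/6 × 3/5 = 12/30 = 2/5.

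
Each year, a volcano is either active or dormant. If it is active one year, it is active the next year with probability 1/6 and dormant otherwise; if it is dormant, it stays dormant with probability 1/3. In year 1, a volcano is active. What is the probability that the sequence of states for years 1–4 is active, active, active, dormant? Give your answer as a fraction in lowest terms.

5/216

Year 1 is given. For each transition, use the conditional probability from the current state:
P(active | active) = 1/6; P(active | active) = 1/6; P(dormant | active) = 5/6.
P = 1/6 × 1/6 × 5/6 = 5/216.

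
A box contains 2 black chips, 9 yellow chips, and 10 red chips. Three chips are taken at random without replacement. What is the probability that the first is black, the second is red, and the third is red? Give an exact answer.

3/133

Chain rule:
P = 2/21 × 10/20 × 9/19 = 180/7980 = 3/133.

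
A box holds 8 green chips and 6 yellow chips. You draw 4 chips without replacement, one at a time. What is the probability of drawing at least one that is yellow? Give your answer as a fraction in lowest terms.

P(no yellow) = 8/14 × 7/13 × 6/12 × 5/11 = 1680/24024 = 10/143.
P(at least one) = 1 − 10/143 = 133/143.

133/143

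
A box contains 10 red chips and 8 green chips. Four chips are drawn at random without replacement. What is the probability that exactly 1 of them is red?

One ordering (red drawn first) has probability 10/18 × 8/17 × 7/16 × 6/15 = 3360/73440 = 7/153.
There are C(4,1) = 4 such orderings, each equally likely, so P = 4 × 7/153 = 28/153.

28/153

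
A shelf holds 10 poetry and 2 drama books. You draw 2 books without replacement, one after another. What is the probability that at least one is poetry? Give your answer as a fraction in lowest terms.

65/66

P(no poetry) = 2/12 × 1/11 = 2/132 = 1/66.
P(at least one) = 1 − 1/66 = 65/66.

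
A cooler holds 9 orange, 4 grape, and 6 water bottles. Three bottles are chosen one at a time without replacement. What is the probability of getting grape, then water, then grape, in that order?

Chain rule:
P = 4/19 × 6/18 × 3/17 = 72/5814 = 4/323.

4/323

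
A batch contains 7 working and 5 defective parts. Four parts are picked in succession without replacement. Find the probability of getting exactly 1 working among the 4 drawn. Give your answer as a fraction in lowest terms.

14/99

One ordering (working drawn first) has probability 7/12 × 5/11 × 4/10 × 3/9 = 420/11880 = 7/198.
There are C(4,1) = 4 such orderings, each equally likely, so P = 4 × 7/198 = 14/99.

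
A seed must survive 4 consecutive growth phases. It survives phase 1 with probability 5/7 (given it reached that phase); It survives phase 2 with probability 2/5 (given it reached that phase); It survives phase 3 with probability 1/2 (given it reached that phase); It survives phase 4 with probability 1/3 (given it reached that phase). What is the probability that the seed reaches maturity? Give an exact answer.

1/21

The events are sequential, so multiply the conditional probabilities:
P = 5/7 × 2/5 × 1/2 × 1/3 = 10/210 = 1/21.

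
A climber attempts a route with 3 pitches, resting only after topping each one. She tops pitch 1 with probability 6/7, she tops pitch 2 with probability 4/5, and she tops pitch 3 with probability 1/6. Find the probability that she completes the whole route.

Multiplying along the chain,
P = 6/7 × 4/5 × 1/6 = 24/210 = 4/35.

4/35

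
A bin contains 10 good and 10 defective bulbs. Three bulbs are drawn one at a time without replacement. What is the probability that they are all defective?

P = 10/20 × 9/19 × 8/18 = 720/6840 = 2/19.

2/19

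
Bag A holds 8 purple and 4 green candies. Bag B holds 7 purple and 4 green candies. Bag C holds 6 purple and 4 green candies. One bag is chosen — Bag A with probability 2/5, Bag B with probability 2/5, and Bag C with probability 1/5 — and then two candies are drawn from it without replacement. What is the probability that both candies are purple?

From Bag A: P(both purple) = (8/12)(7/11) = 14/33.
From Bag B: P(both purple) = (7/11)(6/10) = 21/55.
From Bag C: P(both purple) = (6/10)(5/9) = 1/3.
Total probability = (2/5)(14/33) + (2/5)(21/55) + (1/5)(1/3) = 107/275.

107/275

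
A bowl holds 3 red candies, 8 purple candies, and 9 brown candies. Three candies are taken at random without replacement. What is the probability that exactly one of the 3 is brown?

One ordering (brown drawn first) has probability 9/20 × 11/19 × 10/18 = 990/6840 = 11/76.
There are C(3,1) = 3 such orderings, each equally likely, so P = 3 × 11/76 = 33/76.

33/76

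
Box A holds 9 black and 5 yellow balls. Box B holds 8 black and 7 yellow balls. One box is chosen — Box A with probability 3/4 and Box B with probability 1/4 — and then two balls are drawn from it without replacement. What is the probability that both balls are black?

From Box A: P(both black) = (9/14)(8/13) = 36/91.
From Box B: P(both black) = (8/15)(7/14) = 4/15.
Total probability = (3/4)(36/91) + (1/4)(4/15) = 496/1365.

496/1365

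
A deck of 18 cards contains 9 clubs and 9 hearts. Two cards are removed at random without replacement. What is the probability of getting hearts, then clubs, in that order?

Chain rule:
P = 9/18 × 9/17 = 81/306 = 9/34.

9/34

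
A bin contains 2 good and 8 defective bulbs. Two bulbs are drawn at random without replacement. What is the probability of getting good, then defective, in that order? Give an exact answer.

Chain rule:
P = 2/10 × 8/9 = 16/90 = 8/45.

8/45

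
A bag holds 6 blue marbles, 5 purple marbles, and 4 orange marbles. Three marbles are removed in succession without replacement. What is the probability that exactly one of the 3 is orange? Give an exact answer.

44/91

One ordering (orange drawn first) has probability 4/15 × 11/14 × 10/13 = 440/2730 = 44/273.
There are C(3,1) = 3 such orderings, each equally likely, so P = 3 × 44/273 = 44/91.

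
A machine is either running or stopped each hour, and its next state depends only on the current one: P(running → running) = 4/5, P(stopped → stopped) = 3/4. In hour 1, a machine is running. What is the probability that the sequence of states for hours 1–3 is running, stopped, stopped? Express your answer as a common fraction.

3/20

Hour 1 is given. For each transition, use the conditional probability from the current state:
P(stopped | running) = 1/5; P(stopped | stopped) = 3/4.
P = 1/5 × 3/4 = 3/20.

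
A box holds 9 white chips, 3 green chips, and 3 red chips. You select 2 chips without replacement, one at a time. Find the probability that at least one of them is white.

6/7

P(no white) = 6/15 × 5/14 = 30/210 = 1/7.
P(at least one) = 1 − 1/7 = 6/7.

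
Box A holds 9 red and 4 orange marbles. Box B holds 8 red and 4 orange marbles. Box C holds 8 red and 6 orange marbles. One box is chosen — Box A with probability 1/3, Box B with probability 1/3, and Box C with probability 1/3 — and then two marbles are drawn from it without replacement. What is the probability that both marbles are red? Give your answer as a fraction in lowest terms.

512/1287

From Box A: P(both red) = (9/13)(8/12) = 6/13.
From Box B: P(both red) = (8/12)(7/11) = 14/33.
From Box C: P(both red) = (8/14)(7/13) = 4/13.
Total probability = (1/3)(6/13) + (1/3)(14/33) + (1/3)(4/13) = 512/1287.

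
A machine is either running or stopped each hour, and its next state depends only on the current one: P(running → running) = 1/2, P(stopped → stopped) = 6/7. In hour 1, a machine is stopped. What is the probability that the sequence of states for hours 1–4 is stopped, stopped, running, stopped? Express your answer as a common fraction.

Hour 1 is given. For each transition, use the conditional probability from the current state:
P(stopped | stopped) = 6/7; P(running | stopped) = 1/7; P(stopped | running) = 1/2.
P = 6/7 × 1/7 × 1/2 = 6/98 = 3/49.

3/49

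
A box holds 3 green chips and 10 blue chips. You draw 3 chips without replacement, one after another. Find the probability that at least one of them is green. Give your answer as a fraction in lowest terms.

P(no green) = 10/13 × 9/12 × 8/11 = 720/1716 = 60/143.
P(at least one) = 1 − 60/143 = 83/143.

83/143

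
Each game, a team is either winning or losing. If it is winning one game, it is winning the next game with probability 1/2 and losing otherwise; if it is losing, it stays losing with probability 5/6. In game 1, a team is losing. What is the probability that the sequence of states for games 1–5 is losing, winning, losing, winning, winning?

1/144

Game 1 is given. For each transition, use the conditional probability from the current state:
P(winning | losing) = 1/6; P(losing | winning) = 1/2; P(winning | losing) = 1/6; P(winning | winning) = 1/2.
P = 1/6 × 1/2 × 1/6 × 1/2 = 1/144.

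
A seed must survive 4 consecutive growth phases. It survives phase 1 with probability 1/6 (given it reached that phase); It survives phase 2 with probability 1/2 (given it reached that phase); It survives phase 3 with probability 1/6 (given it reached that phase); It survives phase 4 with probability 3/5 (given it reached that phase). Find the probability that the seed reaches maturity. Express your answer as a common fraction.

1/120

Each stage is reached only if all earlier stages succeed, so
P = 1/6 × 1/2 × 1/6 × 3/5 = 3/360 = 1/120.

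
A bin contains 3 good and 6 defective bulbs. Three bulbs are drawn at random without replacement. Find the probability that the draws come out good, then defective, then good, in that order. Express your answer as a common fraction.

1/14

Chain rule:
P = 3/9 × 6/8 × 2/7 = 36/504 = 1/14.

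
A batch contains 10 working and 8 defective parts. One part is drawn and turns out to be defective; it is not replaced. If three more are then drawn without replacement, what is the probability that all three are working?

3/17

With the first part removed, 10 working remain out of 17.
P = 10/17 × 9/16 × 8/15 = 720/4080 = 3/17.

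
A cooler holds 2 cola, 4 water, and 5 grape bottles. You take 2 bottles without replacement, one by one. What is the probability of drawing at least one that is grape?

8/11

P(no grape) = 6/11 × 5/10 = 30/110 = 3/11.
P(at least one) = 1 − 3/11 = 8/11.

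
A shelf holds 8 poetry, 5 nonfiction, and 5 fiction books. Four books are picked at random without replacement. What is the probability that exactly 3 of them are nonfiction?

One ordering (nonfiction drawn first) has probability 5/18 × 4/17 × 3/16 × 13/15 = 780/73440 = 13/1224.
There are C(4,3) = 4 such orderings, each equally likely, so P = 4 × 13/1224 = 13/306.

13/306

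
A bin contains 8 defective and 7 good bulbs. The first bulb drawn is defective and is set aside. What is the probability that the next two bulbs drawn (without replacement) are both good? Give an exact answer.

After the first draw, 7 of the remaining 14 bulbs are good.
P = 7/14 × 6/13 = 42/182 = 3/13.

3/13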